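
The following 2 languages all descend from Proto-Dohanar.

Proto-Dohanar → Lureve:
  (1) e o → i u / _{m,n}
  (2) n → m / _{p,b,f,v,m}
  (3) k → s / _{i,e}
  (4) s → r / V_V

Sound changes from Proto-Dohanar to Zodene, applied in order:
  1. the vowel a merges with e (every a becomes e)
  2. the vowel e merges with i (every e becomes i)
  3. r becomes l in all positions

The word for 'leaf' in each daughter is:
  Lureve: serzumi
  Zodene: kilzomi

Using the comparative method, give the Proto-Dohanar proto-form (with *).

Position 1: Lureve has s, Zodene has k. Zodene preserves k here (none of its changes turn any other segment into k), so the proto-segment is *k.
Position 3: Lureve has r, Zodene has l. Taking the neighbouring segments as reconstructed: Lureve r can only go back to *r; Zodene l could go back to *l or *r — the one source consistent with every daughter is *r.
Position 5: Lureve has u, Zodene has o. Zodene preserves o here (none of its changes turn any other segment into o), so the proto-segment is *o.
Continuing position by position gives *kerzomi; check it forward:
Lureve: *kerzomi > kerzumi > serzumi  (by pre-nasal raising, palatalisation)
Zodene: start from *kerzomi.
  rule 1: no change — kerzomi
  rule 2 (vowel merger): kerzomi → kirzomi
  rule 3 (unconditioned shift): kirzomi → kilzomi
  ⇒ Zodene kilzomi
No other proto-form is consistent with every reflex, so the reconstruction is *kerzomi.

*kerzomi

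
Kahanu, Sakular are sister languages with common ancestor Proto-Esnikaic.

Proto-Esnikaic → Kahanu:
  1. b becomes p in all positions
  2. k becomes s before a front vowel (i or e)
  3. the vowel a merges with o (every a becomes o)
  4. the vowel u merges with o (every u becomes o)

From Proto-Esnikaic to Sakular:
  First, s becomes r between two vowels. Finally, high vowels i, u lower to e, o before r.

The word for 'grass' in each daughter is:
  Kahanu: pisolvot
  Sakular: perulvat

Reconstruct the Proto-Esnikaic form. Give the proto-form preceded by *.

*pisulvat

Position 4: Kahanu has o, Sakular has u. Sakular preserves u here (none of its changes turn any other segment into u), so the proto-segment is *u.
Position 2: Kahanu has i, Sakular has e. Kahanu preserves i here (none of its changes turn any other segment into i), so the proto-segment is *i.
Position 3: Kahanu has s, Sakular has r. Taking the neighbouring segments as reconstructed: Kahanu s can only go back to *s; Sakular r could go back to *s or *r — the one source consistent with every daughter is *s.
Verify the candidate proto-form against each daughter:
Kahanu: *pisulvat > pisulvot > pisolvot  (by vowel merger, vowel merger)
Sakular: *pisulvat > pirulvat > perulvat  (by rhotacism, pre-rhotic lowering)
No other proto-form is consistent with every reflex, so the reconstruction is *pisulvat.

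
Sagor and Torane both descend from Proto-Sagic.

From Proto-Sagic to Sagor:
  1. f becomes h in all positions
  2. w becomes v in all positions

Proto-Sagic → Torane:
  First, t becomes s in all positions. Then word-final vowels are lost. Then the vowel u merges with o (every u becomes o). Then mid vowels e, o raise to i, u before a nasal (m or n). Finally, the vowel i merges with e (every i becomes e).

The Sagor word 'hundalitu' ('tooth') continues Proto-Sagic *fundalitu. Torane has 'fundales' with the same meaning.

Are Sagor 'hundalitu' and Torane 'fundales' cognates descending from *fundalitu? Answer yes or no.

yes

Derive the expected Torane reflex of *fundalitu:
Torane: start from *fundalitu.
  rule 1 (unconditioned shift): fundalitu → fundalisu
  rule 2 (apocope): fundalisu → fundalis
  rule 3 (vowel merger): fundalis → fondalis
  rule 4 (pre-nasal raising): fondalis → fundalis
  rule 5 (vowel merger): fundalis → fundales
  ⇒ Torane fundales
Torane 'fundales' matches the regular reflex exactly, so the pair is cognate.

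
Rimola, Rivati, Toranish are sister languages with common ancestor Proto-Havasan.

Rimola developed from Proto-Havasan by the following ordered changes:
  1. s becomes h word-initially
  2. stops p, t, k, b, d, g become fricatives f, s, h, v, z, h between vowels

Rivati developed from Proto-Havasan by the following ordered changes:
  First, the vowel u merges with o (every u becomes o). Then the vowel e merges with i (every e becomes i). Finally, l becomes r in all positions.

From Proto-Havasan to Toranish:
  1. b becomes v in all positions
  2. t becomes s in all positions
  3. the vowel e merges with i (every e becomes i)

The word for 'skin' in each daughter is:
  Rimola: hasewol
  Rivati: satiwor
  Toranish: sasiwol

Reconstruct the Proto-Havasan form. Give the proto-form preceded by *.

*satewol

Position 4: Rimola has e, Rivati has i, Toranish has i. Rimola preserves e here (none of its changes turn any other segment into e), so the proto-segment is *e.
Position 7: Rimola has l, Rivati has r, Toranish has l. Rimola preserves l here (none of its changes turn any other segment into l), so the proto-segment is *l.
Verify the candidate proto-form against each daughter:
Rimola: start from *satewol.
  rule 1 (debuccalisation): satewol → hatewol
  rule 2 (intervocalic lenition): hatewol → hasewol
  ⇒ Rimola hasewol
Rivati: start from *satewol.
  rule 1: no change — satewol
  rule 2 (vowel merger): satewol → satiwol
  rule 3 (unconditioned shift): satiwol → satiwor
  ⇒ Rivati satiwor
Toranish: start from *satewol.
  rule 1: no change — satewol
  rule 2 (unconditioned shift): satewol → sasewol
  rule 3 (vowel merger): sasewol → sasiwol
  ⇒ Toranish sasiwol
Only *satewol yields all of Rimola hasewol, Rivati satiwor, Toranish sasiwol.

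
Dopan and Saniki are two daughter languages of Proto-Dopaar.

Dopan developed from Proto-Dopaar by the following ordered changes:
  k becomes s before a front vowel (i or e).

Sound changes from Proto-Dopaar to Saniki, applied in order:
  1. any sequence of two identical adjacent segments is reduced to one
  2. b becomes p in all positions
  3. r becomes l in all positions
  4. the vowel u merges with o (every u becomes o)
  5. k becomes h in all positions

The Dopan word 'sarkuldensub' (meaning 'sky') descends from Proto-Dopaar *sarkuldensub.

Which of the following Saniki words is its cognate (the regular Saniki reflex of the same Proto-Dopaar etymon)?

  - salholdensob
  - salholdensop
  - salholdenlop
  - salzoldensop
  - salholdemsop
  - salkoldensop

Saniki: start from *sarkuldensub.
  rule 1: no change — sarkuldensub
  rule 2 (unconditioned shift): sarkuldensub → sarkuldensup
  rule 3 (unconditioned shift): sarkuldensup → salkuldensup
  rule 4 (vowel merger): salkuldensup → salkoldensop
  rule 5 (unconditioned shift): salkoldensop → salholdensop
  ⇒ Saniki salholdensop
The other candidates each miss or misapply at least one Saniki change.

salholdensop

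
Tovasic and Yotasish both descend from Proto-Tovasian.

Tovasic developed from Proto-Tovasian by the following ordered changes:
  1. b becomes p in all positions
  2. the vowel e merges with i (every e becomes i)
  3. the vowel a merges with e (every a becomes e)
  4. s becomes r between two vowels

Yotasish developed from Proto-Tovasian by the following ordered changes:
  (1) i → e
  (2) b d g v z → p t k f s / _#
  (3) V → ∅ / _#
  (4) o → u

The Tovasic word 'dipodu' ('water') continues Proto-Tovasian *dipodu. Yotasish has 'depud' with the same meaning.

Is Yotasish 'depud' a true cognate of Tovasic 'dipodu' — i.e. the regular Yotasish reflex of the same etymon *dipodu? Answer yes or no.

Derive the expected Yotasish reflex of *dipodu:
Yotasish: start from *dipodu.
  rule 1 (vowel merger): dipodu → depodu
  rule 2: no change — depodu
  rule 3 (apocope): depodu → depod
  rule 4 (vowel merger): depod → depud
  ⇒ Yotasish depud
Yotasish 'depud' matches the regular reflex exactly, so the pair is cognate.

yes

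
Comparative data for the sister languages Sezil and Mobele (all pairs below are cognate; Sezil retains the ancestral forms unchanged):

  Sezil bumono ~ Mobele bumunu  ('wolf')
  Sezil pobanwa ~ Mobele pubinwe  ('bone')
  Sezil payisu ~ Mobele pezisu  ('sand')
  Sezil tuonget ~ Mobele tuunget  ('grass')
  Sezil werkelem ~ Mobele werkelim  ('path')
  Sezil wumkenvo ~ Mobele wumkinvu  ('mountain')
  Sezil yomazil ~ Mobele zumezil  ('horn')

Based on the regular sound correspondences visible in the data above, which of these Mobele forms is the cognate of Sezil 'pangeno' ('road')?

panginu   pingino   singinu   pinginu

pinginu

pobanwa ~ pubinwe — Sezil a corresponds to Mobele i after a consonant, before a nasal.
wumkenvo ~ wumkinvu — Sezil e corresponds to Mobele i after a consonant, before a nasal.
bumono ~ bumunu, wumkenvo ~ wumkinvu — Sezil o corresponds to Mobele u word-finally.
Applying these to Sezil 'pangeno':
  pangeno → pingeno   (a→i after a consonant, before a nasal)
  pingeno → pingino   (e→i after a consonant, before a nasal)
  pingino → pinginu   (o→u word-finally)
So the Mobele cognate is 'pinginu'.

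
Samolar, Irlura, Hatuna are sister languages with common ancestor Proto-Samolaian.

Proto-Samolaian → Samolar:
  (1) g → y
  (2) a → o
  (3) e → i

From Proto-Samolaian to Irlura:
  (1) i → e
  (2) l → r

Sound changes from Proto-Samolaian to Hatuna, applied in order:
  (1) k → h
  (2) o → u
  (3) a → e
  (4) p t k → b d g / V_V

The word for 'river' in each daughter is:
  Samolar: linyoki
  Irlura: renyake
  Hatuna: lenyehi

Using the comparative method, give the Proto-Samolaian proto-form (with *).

*lenyaki

Position 7: Samolar has i, Irlura has e, Hatuna has i. Hatuna preserves i here (none of its changes turn any other segment into i), so the proto-segment is *i.
Position 5: Samolar has o, Irlura has a, Hatuna has e. Irlura preserves a here (none of its changes turn any other segment into a), so the proto-segment is *a.
Position 2: Samolar has i, Irlura has e, Hatuna has e. Taking the neighbouring segments as reconstructed: Samolar i could go back to *e or *i; Irlura e could go back to *e or *i; Hatuna e could go back to *a or *e — the one source consistent with every daughter is *e.
Continuing position by position gives *lenyaki; check it forward:
Samolar: *lenyaki > lenyoki > linyoki  (by vowel merger, vowel merger)
Irlura: start from *lenyaki.
  rule 1 (vowel merger): lenyaki → lenyake
  rule 2 (unconditioned shift): lenyake → renyake
  ⇒ Irlura renyake
Hatuna: start from *lenyaki.
  rule 1 (unconditioned shift): lenyaki → lenyahi
  rule 2: no change — lenyahi
  rule 3 (vowel merger): lenyahi → lenyehi
  rule 4: no change — lenyehi
  ⇒ Hatuna lenyehi
*lenyaki is the unique common source.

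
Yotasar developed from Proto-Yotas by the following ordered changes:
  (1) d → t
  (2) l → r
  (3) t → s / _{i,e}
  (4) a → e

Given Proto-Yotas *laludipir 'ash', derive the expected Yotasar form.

rerusipir

Yotasar: start from *laludipir.
  rule 1 (unconditioned shift): laludipir → lalutipir
  rule 2 (unconditioned shift): lalutipir → rarutipir
  rule 3 (palatalisation): rarutipir → rarusipir
  rule 4 (vowel merger): rarusipir → rerusipir
  ⇒ Yotasar rerusipir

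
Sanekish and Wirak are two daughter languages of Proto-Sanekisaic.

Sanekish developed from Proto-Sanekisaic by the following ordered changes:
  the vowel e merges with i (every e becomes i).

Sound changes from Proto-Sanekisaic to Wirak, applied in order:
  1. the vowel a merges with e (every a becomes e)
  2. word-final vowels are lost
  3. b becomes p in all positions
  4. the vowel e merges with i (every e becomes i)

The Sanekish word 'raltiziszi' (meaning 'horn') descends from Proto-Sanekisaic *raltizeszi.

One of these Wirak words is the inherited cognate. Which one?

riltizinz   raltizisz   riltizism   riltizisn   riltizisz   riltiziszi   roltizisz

riltizisz

Wirak: start from *raltizeszi.
  rule 1 (vowel merger): raltizeszi → reltizeszi
  rule 2 (apocope): reltizeszi → reltizesz
  rule 3: no change — reltizesz
  rule 4 (vowel merger): reltizesz → riltizisz
  ⇒ Wirak riltizisz
Among the options, 'riltizisz' alone shows every Wirak change applied in order.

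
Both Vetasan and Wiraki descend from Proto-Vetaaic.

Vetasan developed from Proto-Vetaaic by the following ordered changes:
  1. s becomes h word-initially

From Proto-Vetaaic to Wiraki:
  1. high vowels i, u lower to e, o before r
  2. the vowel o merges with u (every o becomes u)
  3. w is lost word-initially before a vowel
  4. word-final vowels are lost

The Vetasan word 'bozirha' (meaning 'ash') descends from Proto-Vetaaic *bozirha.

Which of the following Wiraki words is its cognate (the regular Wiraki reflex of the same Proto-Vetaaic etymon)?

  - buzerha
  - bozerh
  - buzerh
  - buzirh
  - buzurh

buzerh

Wiraki: *bozirha
  bozirha → bozerha   [pre-rhotic lowering]
  bozerha → buzerha   [vowel merger]
  buzerha (rule 3 does not apply)
  buzerha → buzerh   [apocope]
  giving Wiraki buzerh.
The other candidates each miss or misapply at least one Wiraki change.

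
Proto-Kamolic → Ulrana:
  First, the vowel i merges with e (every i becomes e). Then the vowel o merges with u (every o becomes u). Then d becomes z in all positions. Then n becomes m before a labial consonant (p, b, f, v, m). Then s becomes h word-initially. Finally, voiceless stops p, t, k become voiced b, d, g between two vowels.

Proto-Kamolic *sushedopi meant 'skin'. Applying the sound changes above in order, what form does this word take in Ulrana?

hushezube

Ulrana: start from *sushedopi.
  rule 1 (vowel merger): sushedopi → sushedope
  rule 2 (vowel merger): sushedope → sushedupe
  rule 3 (unconditioned shift): sushedupe → sushezupe
  rule 4: no change — sushezupe
  rule 5 (debuccalisation): sushezupe → hushezupe
  rule 6 (intervocalic voicing): hushezupe → hushezube
  ⇒ Ulrana hushezube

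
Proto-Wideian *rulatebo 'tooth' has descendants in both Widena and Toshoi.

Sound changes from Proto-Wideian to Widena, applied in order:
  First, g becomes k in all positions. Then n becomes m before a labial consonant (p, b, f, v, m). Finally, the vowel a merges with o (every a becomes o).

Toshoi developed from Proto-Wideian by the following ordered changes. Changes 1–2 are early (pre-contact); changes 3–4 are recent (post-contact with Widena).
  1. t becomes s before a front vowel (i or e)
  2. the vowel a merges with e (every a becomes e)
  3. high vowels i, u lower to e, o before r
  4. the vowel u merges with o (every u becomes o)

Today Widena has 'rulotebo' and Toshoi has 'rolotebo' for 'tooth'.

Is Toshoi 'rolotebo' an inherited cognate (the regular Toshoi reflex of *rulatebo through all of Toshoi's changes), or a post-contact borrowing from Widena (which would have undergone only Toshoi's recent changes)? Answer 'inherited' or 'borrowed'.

If inherited, *rulatebo would pass through all of Toshoi's changes:
Toshoi: *rulatebo > rulasebo > rulesebo > rolesebo  (by palatalisation, vowel merger, vowel merger)
If borrowed from Widena 'rulotebo' after the early changes, it would undergo only the recent ones:
  rule 3 (pre-rhotic lowering): no change (rulotebo)
  rule 4 (vowel merger): rulotebo → rolotebo
  ⇒ as a loan: rolotebo
Toshoi 'rolotebo' matches the loan outcome 'rolotebo', not the inherited 'rolesebo' — it skipped the early Toshoi changes, so it was borrowed from Widena.

borrowed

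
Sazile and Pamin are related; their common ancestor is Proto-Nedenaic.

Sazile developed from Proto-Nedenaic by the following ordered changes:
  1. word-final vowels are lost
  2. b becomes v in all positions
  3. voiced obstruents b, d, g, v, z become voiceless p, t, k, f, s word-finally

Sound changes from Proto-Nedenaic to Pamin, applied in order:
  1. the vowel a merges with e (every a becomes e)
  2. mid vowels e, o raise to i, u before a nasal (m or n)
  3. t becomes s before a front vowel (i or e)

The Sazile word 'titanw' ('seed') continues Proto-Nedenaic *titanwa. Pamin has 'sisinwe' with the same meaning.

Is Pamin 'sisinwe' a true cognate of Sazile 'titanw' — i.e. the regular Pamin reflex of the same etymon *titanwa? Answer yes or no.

yes

Derive the expected Pamin reflex of *titanwa:
Pamin: *titanwa
  titanwa → titenwe   [vowel merger]
  titenwe → titinwe   [pre-nasal raising]
  titinwe → sisinwe   [palatalisation]
  giving Pamin sisinwe.
Pamin 'sisinwe' matches the regular reflex exactly, so the pair is cognate.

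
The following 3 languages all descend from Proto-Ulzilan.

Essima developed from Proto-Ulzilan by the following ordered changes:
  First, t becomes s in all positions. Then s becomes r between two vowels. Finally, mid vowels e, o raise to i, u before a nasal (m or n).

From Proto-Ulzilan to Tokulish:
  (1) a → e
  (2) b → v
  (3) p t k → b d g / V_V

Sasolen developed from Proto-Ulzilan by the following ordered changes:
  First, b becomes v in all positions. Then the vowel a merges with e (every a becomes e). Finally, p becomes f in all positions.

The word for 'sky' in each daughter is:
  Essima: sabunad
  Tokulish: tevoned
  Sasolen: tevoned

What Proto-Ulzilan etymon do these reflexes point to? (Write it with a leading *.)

*tabonad

Position 6: Essima has a, Tokulish has e, Sasolen has e. Essima preserves a here (none of its changes turn any other segment into a), so the proto-segment is *a.
Position 1: Essima has s, Tokulish has t, Sasolen has t. Tokulish preserves t here (none of its changes turn any other segment into t), so the proto-segment is *t.
Position 4: Essima has u, Tokulish has o, Sasolen has o. Tokulish preserves o here (none of its changes turn any other segment into o), so the proto-segment is *o.
Continuing position by position gives *tabonad; check it forward:
Essima: *tabonad
  tabonad → sabonad   [unconditioned shift]
  sabonad (rule 2 does not apply)
  sabonad → sabunad   [pre-nasal raising]
  giving Essima sabunad.
Tokulish: *tabonad
  tabonad → teboned   [vowel merger]
  teboned → tevoned   [unconditioned shift]
  tevoned (rule 3 does not apply)
  giving Tokulish tevoned.
Sasolen: *tabonad
  tabonad → tavonad   [unconditioned shift]
  tavonad → tevoned   [vowel merger]
  tevoned (rule 3 does not apply)
  giving Sasolen tevoned.
*tabonad is the unique common source.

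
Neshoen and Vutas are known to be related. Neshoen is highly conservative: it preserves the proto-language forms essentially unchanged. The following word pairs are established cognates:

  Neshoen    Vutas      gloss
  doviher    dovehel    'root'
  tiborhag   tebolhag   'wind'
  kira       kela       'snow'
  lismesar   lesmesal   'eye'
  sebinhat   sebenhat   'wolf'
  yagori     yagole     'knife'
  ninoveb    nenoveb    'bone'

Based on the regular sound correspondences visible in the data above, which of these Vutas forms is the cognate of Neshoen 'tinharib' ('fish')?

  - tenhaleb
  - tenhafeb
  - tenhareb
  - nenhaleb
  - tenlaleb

sebinhat ~ sebenhat, ninoveb ~ nenoveb — Neshoen i corresponds to Vutas e after a consonant, before a nasal.
yagori ~ yagole — Neshoen r corresponds to Vutas l between vowels (before a front vowel).
tiborhag ~ tebolhag — Neshoen i corresponds to Vutas e after a consonant, before a labial obstruent.
Applying these to Neshoen 'tinharib':
  tinharib → tenharib   (i→e after a consonant, before a nasal)
  tenharib → tenhalib   (r→l between vowels (before a front vowel))
  tenhalib → tenhaleb   (i→e after a consonant, before a labial obstruent)
So the Vutas cognate is 'tenhaleb'.

tenhaleb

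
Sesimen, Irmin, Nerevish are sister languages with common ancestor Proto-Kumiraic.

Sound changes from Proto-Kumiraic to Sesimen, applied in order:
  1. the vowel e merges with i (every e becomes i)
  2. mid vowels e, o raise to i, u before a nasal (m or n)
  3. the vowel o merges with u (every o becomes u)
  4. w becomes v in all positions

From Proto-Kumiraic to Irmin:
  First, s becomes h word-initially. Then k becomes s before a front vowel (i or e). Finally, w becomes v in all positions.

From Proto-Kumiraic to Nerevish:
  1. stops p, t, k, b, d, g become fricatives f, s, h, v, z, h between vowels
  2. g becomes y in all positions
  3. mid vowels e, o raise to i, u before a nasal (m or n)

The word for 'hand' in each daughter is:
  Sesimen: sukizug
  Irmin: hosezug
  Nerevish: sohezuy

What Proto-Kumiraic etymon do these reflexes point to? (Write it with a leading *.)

*sokezug

Position 3: Sesimen has k, Irmin has s, Nerevish has h. Sesimen preserves k here (none of its changes turn any other segment into k), so the proto-segment is *k.
Position 7: Sesimen has g, Irmin has g, Nerevish has y. Sesimen preserves g here (none of its changes turn any other segment into g), so the proto-segment is *g.
Position 4: Sesimen has i, Irmin has e, Nerevish has e. Irmin preserves e here (none of its changes turn any other segment into e), so the proto-segment is *e.
Continuing position by position gives *sokezug; check it forward:
Sesimen: start from *sokezug.
  rule 1 (vowel merger): sokezug → sokizug
  rule 2: no change — sokizug
  rule 3 (vowel merger): sokizug → sukizug
  rule 4: no change — sukizug
  ⇒ Sesimen sukizug
Irmin: *sokezug
  sokezug → hokezug   [debuccalisation]
  hokezug → hosezug   [palatalisation]
  hosezug (rule 3 does not apply)
  giving Irmin hosezug.
Nerevish: *sokezug > sohezug > sohezuy  (by intervocalic lenition, unconditioned shift)
Only *sokezug yields all of Sesimen sukizug, Irmin hosezug, Nerevish sohezuy.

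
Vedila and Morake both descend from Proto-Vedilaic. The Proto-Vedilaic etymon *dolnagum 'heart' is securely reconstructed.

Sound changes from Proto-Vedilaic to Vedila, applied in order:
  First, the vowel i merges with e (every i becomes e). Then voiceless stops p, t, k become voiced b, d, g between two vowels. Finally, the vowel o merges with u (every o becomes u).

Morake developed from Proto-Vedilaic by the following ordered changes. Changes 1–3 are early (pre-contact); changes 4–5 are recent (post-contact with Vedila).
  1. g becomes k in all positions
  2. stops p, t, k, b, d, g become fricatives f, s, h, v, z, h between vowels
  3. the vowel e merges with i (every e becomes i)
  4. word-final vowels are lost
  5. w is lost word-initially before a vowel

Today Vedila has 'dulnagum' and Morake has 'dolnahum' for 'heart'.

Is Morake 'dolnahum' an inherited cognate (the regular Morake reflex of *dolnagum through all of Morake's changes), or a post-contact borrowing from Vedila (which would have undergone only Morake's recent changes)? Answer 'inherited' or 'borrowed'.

inherited

If inherited, *dolnagum would pass through all of Morake's changes:
Morake: start from *dolnagum.
  rule 1 (unconditioned shift): dolnagum → dolnakum
  rule 2 (intervocalic lenition): dolnakum → dolnahum
  rule 3: no change — dolnahum
  rule 4: no change — dolnahum
  rule 5: no change — dolnahum
  ⇒ Morake dolnahum
If borrowed from Vedila 'dulnagum' after the early changes, it would undergo only the recent ones:
  rule 4 (apocope): no change (dulnagum)
  rule 5 (glide loss): no change (dulnagum)
  ⇒ as a loan: dulnagum
Morake 'dolnahum' matches the inherited outcome exactly, so it is an inherited cognate, not a loan.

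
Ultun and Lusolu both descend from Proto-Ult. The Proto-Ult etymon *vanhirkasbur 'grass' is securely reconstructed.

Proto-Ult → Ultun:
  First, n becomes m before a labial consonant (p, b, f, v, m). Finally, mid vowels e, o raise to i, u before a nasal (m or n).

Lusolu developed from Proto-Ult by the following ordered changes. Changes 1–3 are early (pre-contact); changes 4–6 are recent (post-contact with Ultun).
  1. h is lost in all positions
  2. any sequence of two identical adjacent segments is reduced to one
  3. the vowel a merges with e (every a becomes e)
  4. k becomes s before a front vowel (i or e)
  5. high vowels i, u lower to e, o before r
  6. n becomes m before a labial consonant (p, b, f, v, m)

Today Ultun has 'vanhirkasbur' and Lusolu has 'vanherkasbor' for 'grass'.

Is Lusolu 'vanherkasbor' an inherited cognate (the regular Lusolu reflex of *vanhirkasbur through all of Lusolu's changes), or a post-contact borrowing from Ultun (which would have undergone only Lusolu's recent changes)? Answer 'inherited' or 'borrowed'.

borrowed

If inherited, *vanhirkasbur would pass through all of Lusolu's changes:
Lusolu: start from *vanhirkasbur.
  rule 1 (h-loss): vanhirkasbur → vanirkasbur
  rule 2: no change — vanirkasbur
  rule 3 (vowel merger): vanirkasbur → venirkesbur
  rule 4 (palatalisation): venirkesbur → venirsesbur
  rule 5 (pre-rhotic lowering): venirsesbur → venersesbor
  rule 6: no change — venersesbor
  ⇒ Lusolu venersesbor
If borrowed from Ultun 'vanhirkasbur' after the early changes, it would undergo only the recent ones:
  rule 4 (palatalisation): no change (vanhirkasbur)
  rule 5 (pre-rhotic lowering): vanhirkasbur → vanherkasbor
  rule 6 (nasal place assimilation): no change (vanherkasbor)
  ⇒ as a loan: vanherkasbor
Lusolu 'vanherkasbor' matches the loan outcome 'vanherkasbor', not the inherited 'venersesbor' — it skipped the early Lusolu changes, so it was borrowed from Ultun.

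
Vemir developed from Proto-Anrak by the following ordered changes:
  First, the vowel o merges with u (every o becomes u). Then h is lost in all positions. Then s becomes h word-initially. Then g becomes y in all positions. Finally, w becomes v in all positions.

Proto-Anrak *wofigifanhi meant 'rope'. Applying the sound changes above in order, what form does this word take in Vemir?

Vemir: start from *wofigifanhi.
  rule 1 (vowel merger): wofigifanhi → wufigifanhi
  rule 2 (h-loss): wufigifanhi → wufigifani
  rule 3: no change — wufigifani
  rule 4 (unconditioned shift): wufigifani → wufiyifani
  rule 5 (unconditioned shift): wufiyifani → vufiyifani
  ⇒ Vemir vufiyifani

vufiyifani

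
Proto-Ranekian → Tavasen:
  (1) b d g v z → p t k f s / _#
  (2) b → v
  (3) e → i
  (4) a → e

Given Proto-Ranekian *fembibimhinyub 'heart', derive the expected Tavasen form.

fimvivimhinyup

Tavasen: *fembibimhinyub
  fembibimhinyub → fembibimhinyup   [final devoicing]
  fembibimhinyup → femvivimhinyup   [unconditioned shift]
  femvivimhinyup → fimvivimhinyup   [vowel merger]
  fimvivimhinyup (rule 4 does not apply)
  giving Tavasen fimvivimhinyup.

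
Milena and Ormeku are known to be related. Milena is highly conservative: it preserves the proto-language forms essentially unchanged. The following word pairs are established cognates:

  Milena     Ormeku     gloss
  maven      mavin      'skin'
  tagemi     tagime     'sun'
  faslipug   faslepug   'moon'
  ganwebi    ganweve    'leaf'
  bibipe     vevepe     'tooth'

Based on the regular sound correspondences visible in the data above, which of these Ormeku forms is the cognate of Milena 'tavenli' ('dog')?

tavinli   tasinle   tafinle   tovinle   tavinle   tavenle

tavinle

maven ~ mavin — Milena e corresponds to Ormeku i after a consonant, before a nasal.
tagemi ~ tagime, ganwebi ~ ganweve — Milena i corresponds to Ormeku e word-finally.
Applying these to Milena 'tavenli':
  tavenli → tavinli   (e→i after a consonant, before a nasal)
  tavinli → tavinle   (i→e word-finally)
So the Ormeku cognate is 'tavinle'.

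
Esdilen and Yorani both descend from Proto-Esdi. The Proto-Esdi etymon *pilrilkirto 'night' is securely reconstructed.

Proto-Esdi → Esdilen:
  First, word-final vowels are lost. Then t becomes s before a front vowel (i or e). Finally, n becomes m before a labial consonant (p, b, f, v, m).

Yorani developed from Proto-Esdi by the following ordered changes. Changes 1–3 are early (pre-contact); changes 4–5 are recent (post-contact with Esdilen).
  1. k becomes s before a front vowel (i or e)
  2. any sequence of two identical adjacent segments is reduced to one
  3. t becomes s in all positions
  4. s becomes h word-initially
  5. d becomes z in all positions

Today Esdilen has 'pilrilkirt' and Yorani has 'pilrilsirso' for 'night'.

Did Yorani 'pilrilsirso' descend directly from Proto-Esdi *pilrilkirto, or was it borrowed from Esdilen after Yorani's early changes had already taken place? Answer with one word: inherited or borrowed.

inherited

If inherited, *pilrilkirto would pass through all of Yorani's changes:
Yorani: start from *pilrilkirto.
  rule 1 (palatalisation): pilrilkirto → pilrilsirto
  rule 2: no change — pilrilsirto
  rule 3 (unconditioned shift): pilrilsirto → pilrilsirso
  rule 4: no change — pilrilsirso
  rule 5: no change — pilrilsirso
  ⇒ Yorani pilrilsirso
If borrowed from Esdilen 'pilrilkirt' after the early changes, it would undergo only the recent ones:
  rule 4 (debuccalisation): no change (pilrilkirt)
  rule 5 (unconditioned shift): no change (pilrilkirt)
  ⇒ as a loan: pilrilkirt
Yorani 'pilrilsirso' matches the inherited outcome exactly, so it is an inherited cognate, not a loan.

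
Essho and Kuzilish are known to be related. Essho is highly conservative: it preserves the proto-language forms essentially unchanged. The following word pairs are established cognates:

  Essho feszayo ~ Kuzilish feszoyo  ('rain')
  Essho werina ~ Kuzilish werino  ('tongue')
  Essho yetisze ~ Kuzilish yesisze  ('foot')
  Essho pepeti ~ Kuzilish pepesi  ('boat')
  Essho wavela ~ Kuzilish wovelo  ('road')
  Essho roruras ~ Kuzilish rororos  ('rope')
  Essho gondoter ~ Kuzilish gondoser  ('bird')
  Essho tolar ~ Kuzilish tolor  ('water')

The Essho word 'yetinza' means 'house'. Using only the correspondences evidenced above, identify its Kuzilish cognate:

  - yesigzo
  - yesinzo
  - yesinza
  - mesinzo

yesinzo

yetisze ~ yesisze, pepeti ~ pepesi — Essho t corresponds to Kuzilish s between vowels (before a front vowel).
werina ~ werino, wavela ~ wovelo — Essho a corresponds to Kuzilish o word-finally.
Applying these to Essho 'yetinza':
  yetinza → yesinza   (t→s between vowels (before a front vowel))
  yesinza → yesinzo   (a→o word-finally)
So the Kuzilish cognate is 'yesinzo'.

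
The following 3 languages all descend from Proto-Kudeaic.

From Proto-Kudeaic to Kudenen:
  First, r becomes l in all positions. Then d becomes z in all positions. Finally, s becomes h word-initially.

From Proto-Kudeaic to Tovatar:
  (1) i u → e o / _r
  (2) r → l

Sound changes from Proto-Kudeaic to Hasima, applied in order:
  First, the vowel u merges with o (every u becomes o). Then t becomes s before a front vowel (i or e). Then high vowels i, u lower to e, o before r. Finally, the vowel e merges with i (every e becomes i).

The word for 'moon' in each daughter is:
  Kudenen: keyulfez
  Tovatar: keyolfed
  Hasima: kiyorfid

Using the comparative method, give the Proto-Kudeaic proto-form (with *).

Position 7: Kudenen has e, Tovatar has e, Hasima has i. Kudenen preserves e here (none of its changes turn any other segment into e), so the proto-segment is *e.
Position 4: Kudenen has u, Tovatar has o, Hasima has o. Kudenen preserves u here (none of its changes turn any other segment into u), so the proto-segment is *u.
Position 2: Kudenen has e, Tovatar has e, Hasima has i. Kudenen preserves e here (none of its changes turn any other segment into e), so the proto-segment is *e.
Verify the candidate proto-form against each daughter:
Kudenen: *keyurfed > keyulfed > keyulfez  (by unconditioned shift, unconditioned shift)
Tovatar: *keyurfed
  keyurfed → keyorfed   [pre-rhotic lowering]
  keyorfed → keyolfed   [unconditioned shift]
  giving Tovatar keyolfed.
Hasima: *keyurfed > keyorfed > kiyorfid  (by vowel merger, vowel merger)
*keyurfed is the unique common source.

*keyurfed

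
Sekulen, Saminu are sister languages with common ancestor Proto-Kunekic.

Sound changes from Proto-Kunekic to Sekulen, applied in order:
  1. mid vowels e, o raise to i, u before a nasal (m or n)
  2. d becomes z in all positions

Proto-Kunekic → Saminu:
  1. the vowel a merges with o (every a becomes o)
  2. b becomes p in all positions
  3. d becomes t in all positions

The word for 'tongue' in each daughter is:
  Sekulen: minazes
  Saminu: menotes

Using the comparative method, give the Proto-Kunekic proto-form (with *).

*menades

Position 5: Sekulen has z, Saminu has t. Taking the neighbouring segments as reconstructed: Sekulen z could go back to *d or *z; Saminu t could go back to *t or *d — the one source consistent with every daughter is *d.
Position 4: Sekulen has a, Saminu has o. Sekulen preserves a here (none of its changes turn any other segment into a), so the proto-segment is *a.
Position 2: Sekulen has i, Saminu has e. Saminu preserves e here (none of its changes turn any other segment into e), so the proto-segment is *e.
The remaining positions agree across the daughters. Check the candidate against every language:
Sekulen: *menades > minades > minazes  (by pre-nasal raising, unconditioned shift)
Saminu: *menades
  menades → menodes   [vowel merger]
  menodes (rule 2 does not apply)
  menodes → menotes   [unconditioned shift]
  giving Saminu menotes.
Only *menades yields all of Sekulen minazes, Saminu menotes.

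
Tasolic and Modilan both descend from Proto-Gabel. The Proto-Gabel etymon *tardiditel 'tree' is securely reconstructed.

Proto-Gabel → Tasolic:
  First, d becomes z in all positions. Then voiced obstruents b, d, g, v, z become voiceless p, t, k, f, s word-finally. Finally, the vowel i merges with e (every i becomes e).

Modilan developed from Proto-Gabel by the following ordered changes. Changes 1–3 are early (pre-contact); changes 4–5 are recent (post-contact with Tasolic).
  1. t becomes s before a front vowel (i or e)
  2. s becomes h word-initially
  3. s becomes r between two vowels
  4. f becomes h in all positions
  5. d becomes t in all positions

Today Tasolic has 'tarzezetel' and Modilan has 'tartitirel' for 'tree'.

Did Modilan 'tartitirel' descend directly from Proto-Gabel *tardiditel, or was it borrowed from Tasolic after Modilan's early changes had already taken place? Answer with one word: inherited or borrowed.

If inherited, *tardiditel would pass through all of Modilan's changes:
Modilan: *tardiditel
  tardiditel → tardidisel   [palatalisation]
  tardidisel (rule 2 does not apply)
  tardidisel → tardidirel   [rhotacism]
  tardidirel (rule 4 does not apply)
  tardidirel → tartitirel   [unconditioned shift]
  giving Modilan tartitirel.
If borrowed from Tasolic 'tarzezetel' after the early changes, it would undergo only the recent ones:
  rule 4 (unconditioned shift): no change (tarzezetel)
  rule 5 (unconditioned shift): no change (tarzezetel)
  ⇒ as a loan: tarzezetel
Modilan 'tartitirel' matches the inherited outcome exactly, so it is an inherited cognate, not a loan.

inherited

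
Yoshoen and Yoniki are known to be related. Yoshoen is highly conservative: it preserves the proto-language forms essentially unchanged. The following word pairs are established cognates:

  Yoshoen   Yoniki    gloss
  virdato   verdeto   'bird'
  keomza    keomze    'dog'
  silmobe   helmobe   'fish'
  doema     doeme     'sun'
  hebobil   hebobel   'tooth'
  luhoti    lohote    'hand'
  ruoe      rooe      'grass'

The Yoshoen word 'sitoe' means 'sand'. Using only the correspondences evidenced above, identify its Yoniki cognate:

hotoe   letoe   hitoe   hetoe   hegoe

hetoe

silmobe ~ helmobe — Yoshoen s corresponds to Yoniki h word-initially before a front vowel.
silmobe ~ helmobe, hebobil ~ hebobel — Yoshoen i corresponds to Yoniki e after a consonant, before a consonant other than r, m, n, p, b, f, v.
Applying these to Yoshoen 'sitoe':
  sitoe → hitoe   (s→h word-initially before a front vowel)
  hitoe → hetoe   (i→e after a consonant, before a consonant other than r, m, n, p, b, f, v)
So the Yoniki cognate is 'hetoe'.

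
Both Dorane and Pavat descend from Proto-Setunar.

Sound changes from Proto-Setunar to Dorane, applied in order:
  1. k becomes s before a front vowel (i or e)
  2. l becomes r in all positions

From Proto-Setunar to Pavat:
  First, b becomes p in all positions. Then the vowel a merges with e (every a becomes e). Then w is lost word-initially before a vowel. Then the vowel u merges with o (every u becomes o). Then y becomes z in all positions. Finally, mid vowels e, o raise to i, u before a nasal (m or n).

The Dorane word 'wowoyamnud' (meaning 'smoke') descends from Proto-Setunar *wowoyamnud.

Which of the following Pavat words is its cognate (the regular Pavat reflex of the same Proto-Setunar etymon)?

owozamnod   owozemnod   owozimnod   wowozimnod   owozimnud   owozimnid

owozimnod

Pavat: *wowoyamnud > wowoyemnud > owoyemnud > owoyemnod > owozemnod > owozimnod  (by vowel merger, glide loss, vowel merger, unconditioned shift, pre-nasal raising)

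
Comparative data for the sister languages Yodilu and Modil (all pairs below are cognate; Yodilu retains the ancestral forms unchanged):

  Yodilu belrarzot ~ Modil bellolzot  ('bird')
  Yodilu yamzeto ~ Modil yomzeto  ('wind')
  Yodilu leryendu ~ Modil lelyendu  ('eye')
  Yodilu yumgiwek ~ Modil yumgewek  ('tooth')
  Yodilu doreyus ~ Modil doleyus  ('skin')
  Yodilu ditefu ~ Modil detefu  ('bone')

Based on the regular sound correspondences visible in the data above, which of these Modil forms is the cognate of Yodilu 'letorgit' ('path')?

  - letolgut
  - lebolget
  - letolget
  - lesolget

letolget

belrarzot ~ bellolzot, leryendu ~ lelyendu — Yodilu r corresponds to Modil l after a vowel, before a consonant other than r, m, n, p, b, f, v.
yumgiwek ~ yumgewek, ditefu ~ detefu — Yodilu i corresponds to Modil e after a consonant, before a consonant other than r, m, n, p, b, f, v.
Applying these to Yodilu 'letorgit':
  letorgit → letolgit   (r→l after a vowel, before a consonant other than r, m, n, p, b, f, v)
  letolgit → letolget   (i→e after a consonant, before a consonant other than r, m, n, p, b, f, v)
So the Modil cognate is 'letolget'.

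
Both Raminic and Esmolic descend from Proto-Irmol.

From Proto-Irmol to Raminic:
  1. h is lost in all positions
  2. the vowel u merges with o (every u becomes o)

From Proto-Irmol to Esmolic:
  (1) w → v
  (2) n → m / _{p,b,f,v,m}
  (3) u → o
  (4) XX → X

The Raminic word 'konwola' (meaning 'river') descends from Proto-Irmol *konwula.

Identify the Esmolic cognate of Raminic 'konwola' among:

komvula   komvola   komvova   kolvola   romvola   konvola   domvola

Esmolic: *konwula
  konwula → konvula   [unconditioned shift]
  konvula → komvula   [nasal place assimilation]
  komvula → komvola   [vowel merger]
  komvola (rule 4 does not apply)
  giving Esmolic komvola.
Among the options, 'komvola' alone shows every Esmolic change applied in order.

komvola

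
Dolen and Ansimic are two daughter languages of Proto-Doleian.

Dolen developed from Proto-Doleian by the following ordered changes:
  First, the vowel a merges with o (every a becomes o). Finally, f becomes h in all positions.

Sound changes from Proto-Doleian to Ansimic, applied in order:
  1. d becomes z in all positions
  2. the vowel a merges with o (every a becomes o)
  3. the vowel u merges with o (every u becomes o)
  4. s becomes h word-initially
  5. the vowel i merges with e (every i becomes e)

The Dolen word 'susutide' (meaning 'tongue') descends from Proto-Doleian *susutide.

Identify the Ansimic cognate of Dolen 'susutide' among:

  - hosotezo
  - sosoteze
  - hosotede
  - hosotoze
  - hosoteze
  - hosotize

Ansimic: start from *susutide.
  rule 1 (unconditioned shift): susutide → susutize
  rule 2: no change — susutize
  rule 3 (vowel merger): susutize → sosotize
  rule 4 (debuccalisation): sosotize → hosotize
  rule 5 (vowel merger): hosotize → hosoteze
  ⇒ Ansimic hosoteze
Only 'hosoteze' matches the regular Ansimic development of *susutide.

hosoteze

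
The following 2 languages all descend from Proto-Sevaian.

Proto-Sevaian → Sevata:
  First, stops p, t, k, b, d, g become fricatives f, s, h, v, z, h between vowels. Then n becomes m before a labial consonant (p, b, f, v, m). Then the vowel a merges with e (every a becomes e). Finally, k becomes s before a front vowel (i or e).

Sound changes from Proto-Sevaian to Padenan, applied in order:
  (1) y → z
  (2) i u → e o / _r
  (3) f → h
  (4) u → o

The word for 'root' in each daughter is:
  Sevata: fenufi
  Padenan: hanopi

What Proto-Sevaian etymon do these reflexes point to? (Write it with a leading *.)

*fanupi

Position 1: Sevata has f, Padenan has h. Taking the neighbouring segments as reconstructed: Sevata f can only go back to *f; Padenan h could go back to *f or *h — the one source consistent with every daughter is *f.
Position 4: Sevata has u, Padenan has o. Sevata preserves u here (none of its changes turn any other segment into u), so the proto-segment is *u.
Position 2: Sevata has e, Padenan has a. Padenan preserves a here (none of its changes turn any other segment into a), so the proto-segment is *a.
This points to *fanupi. Verify forward in each daughter:
Sevata: start from *fanupi.
  rule 1 (intervocalic lenition): fanupi → fanufi
  rule 2: no change — fanufi
  rule 3 (vowel merger): fanufi → fenufi
  rule 4: no change — fenufi
  ⇒ Sevata fenufi
Padenan: *fanupi > hanupi > hanopi  (by unconditioned shift, vowel merger)
Only *fanupi yields all of Sevata fenufi, Padenan hanopi.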